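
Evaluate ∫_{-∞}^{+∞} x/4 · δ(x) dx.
0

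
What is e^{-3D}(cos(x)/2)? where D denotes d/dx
\frac{\cos{\left(x - 3 \right)}}{2}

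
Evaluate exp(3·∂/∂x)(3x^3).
3 x^{3} + 27 x^{2} + 81 x + 81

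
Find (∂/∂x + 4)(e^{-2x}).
2 e^{- 2 x}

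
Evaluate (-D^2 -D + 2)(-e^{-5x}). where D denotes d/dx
18 e^{- 5 x}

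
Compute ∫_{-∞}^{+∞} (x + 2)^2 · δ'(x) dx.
-4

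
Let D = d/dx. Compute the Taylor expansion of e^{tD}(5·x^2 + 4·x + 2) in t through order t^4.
5 t^{2} + 2 t \left(5 x + 2\right) + 5 x^{2} + 4 x + 2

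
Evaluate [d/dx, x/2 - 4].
\frac{1}{2}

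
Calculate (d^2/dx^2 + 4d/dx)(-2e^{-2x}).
8 e^{- 2 x}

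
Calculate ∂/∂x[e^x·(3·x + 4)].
\left(3 x + 7\right) e^{x}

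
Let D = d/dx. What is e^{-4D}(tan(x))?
\tan{\left(x - 4 \right)}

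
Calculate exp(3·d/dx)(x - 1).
x + 2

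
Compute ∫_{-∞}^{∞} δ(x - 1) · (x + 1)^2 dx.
4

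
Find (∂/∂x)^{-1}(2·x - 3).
x^{2} - 3 x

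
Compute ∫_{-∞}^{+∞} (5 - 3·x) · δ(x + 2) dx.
11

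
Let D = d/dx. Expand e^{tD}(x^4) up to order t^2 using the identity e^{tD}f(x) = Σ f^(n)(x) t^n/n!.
x^{2} \left(6 t^{2} + 4 t x + x^{2}\right)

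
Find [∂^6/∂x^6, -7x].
-42\frac{d^{5}}{dx^{5}}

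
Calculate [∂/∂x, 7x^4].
28 x^{3}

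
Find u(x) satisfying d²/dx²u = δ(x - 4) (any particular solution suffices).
\frac{|x - 4|}{2}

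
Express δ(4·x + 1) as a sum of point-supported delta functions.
\frac{\delta(x + 1/4)}{4}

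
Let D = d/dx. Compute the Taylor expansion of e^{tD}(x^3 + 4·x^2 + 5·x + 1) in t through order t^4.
t^{3} + t^{2} \left(3 x + 4\right) + t \left(3 x^{2} + 8 x + 5\right) + x^{3} + 4 x^{2} + 5 x + 1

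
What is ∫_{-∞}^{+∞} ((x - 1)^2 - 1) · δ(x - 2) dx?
0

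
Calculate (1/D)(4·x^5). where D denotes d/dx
\frac{2 x^{6}}{3}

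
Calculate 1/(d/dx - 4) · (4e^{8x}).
e^{8 x}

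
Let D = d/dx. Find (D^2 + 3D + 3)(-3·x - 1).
- 9 x - 12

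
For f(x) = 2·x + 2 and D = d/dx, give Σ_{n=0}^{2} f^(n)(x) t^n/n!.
2 t + 2 x + 2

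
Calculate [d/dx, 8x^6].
48 x^{5}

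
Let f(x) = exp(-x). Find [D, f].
- e^{- x}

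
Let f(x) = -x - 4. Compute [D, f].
-1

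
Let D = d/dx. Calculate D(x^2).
2 x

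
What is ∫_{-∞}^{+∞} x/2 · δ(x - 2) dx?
1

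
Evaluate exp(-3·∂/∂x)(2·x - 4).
2 x - 10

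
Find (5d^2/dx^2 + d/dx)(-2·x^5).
10 x^{3} \left(- x - 20\right)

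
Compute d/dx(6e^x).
6 e^{x}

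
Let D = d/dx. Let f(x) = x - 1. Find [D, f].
1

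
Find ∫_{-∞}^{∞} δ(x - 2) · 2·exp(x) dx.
2 e^{2}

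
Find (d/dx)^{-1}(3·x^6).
\frac{3 x^{7}}{7}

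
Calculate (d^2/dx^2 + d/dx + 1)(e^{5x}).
31 e^{5 x}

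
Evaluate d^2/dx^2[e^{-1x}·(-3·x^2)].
3 \left(- x^{2} + 4 x - 2\right) e^{- x}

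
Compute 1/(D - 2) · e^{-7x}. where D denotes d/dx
- \frac{e^{- 7 x}}{9}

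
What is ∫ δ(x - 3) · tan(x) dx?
\tan{\left(3 \right)}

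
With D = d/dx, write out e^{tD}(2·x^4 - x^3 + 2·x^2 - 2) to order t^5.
2 t^{4} + t^{3} \left(8 x - 1\right) + t^{2} \left(12 x^{2} - 3 x + 2\right) + t x \left(8 x^{2} - 3 x + 4\right) + 2 x^{4} - x^{3} + 2 x^{2} - 2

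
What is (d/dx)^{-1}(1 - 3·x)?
- \frac{3 x^{2}}{2} + x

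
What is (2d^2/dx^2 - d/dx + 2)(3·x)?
6 x - 3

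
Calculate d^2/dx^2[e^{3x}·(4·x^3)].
12 x \left(3 x^{2} + 6 x + 2\right) e^{3 x}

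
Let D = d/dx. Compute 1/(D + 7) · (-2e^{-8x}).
2 e^{- 8 x}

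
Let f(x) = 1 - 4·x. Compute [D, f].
-4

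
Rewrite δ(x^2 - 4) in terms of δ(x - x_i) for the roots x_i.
\frac{\delta(x - 2) + \delta(x + 2)}{4}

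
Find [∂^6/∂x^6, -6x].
-36\frac{d^{5}}{dx^{5}}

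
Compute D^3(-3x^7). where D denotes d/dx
- 630 x^{4}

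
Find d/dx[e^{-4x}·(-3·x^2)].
6 x \left(2 x - 1\right) e^{- 4 x}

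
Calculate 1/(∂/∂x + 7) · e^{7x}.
\frac{e^{7 x}}{14}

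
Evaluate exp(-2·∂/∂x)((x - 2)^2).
x^{2} - 8 x + 16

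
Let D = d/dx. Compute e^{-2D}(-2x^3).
- 2 x^{3} + 12 x^{2} - 24 x + 16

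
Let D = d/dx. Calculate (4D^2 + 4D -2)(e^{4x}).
78 e^{4 x}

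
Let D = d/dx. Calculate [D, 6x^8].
48 x^{7}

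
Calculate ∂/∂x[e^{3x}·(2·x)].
\left(6 x + 2\right) e^{3 x}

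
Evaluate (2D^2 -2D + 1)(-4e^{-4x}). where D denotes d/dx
- 164 e^{- 4 x}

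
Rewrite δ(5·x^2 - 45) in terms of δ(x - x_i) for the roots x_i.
\frac{\delta(x - 3) + \delta(x + 3)}{30}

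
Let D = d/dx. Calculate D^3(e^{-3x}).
- 27 e^{- 3 x}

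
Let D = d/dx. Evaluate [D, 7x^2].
14 x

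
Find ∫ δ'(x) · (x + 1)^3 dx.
-3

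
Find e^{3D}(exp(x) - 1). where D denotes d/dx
e^{x + 3} - 1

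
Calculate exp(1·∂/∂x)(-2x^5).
- 2 x^{5} - 10 x^{4} - 20 x^{3} - 20 x^{2} - 10 x - 2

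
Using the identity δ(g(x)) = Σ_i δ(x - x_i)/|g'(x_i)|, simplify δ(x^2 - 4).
\frac{\delta(x + 2) + \delta(x - 2)}{4}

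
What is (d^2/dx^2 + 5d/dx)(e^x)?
6 e^{x}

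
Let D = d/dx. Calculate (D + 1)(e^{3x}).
4 e^{3 x}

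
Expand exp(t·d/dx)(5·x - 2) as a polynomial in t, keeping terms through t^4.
5 t + 5 x - 2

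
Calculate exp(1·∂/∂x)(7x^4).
7 x^{4} + 28 x^{3} + 42 x^{2} + 28 x + 7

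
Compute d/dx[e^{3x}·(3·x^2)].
3 x \left(3 x + 2\right) e^{3 x}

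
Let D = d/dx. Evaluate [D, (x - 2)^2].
2 x - 4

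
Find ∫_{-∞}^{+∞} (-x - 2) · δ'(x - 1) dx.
1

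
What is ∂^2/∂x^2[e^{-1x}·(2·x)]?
2 \left(x - 2\right) e^{- x}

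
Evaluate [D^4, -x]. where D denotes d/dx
-4D^{3}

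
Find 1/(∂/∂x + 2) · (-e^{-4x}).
\frac{e^{- 4 x}}{2}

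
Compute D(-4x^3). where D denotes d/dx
- 12 x^{2}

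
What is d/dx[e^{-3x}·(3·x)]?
3 \left(1 - 3 x\right) e^{- 3 x}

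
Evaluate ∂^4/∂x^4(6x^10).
30240 x^{6}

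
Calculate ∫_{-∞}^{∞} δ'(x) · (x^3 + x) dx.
-1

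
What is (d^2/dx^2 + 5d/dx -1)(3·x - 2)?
17 - 3 x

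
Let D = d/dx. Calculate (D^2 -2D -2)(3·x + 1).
- 6 x - 8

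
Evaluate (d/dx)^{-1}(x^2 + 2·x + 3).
\frac{x^{3}}{3} + x^{2} + 3 x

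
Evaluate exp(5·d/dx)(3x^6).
3 x^{6} + 90 x^{5} + 1125 x^{4} + 7500 x^{3} + 28125 x^{2} + 56250 x + 46875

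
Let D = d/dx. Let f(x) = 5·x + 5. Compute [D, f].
5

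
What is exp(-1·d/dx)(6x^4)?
6 x^{4} - 24 x^{3} + 36 x^{2} - 24 x + 6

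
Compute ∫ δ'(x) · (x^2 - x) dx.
1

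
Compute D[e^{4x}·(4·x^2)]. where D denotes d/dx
8 x \left(2 x + 1\right) e^{4 x}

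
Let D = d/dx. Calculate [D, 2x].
2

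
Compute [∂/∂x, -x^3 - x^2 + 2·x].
- 3 x^{2} - 2 x + 2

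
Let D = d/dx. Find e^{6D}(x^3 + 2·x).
x^{3} + 18 x^{2} + 110 x + 228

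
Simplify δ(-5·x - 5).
\frac{\delta(x + 1)}{5}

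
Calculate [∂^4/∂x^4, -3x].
-12\frac{d^{3}}{dx^{3}}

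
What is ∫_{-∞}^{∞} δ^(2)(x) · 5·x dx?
0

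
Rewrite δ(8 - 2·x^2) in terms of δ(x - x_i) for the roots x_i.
\frac{\delta(x - 2) + \delta(x + 2)}{8}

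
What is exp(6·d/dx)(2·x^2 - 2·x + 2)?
2 x^{2} + 22 x + 62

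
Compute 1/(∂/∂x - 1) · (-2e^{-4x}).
\frac{2 e^{- 4 x}}{5}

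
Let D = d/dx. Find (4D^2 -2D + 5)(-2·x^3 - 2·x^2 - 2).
- 10 x^{3} + 2 x^{2} - 40 x - 26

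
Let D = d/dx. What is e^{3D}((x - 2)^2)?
x^{2} + 2 x + 1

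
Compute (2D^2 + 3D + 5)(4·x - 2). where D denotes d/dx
20 x + 2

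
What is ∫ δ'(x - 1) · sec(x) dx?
- \tan{\left(1 \right)} \sec{\left(1 \right)}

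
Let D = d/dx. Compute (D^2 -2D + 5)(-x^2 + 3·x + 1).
- 5 x^{2} + 19 x - 3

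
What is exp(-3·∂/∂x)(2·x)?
2 x - 6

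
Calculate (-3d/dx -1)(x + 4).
- x - 7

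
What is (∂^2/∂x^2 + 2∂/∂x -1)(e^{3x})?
14 e^{3 x}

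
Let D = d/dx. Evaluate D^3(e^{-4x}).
- 64 e^{- 4 x}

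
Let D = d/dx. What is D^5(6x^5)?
720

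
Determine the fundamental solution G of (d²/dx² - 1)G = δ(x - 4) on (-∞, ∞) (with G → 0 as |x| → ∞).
-\frac{e^{-|x - 4|}}{2}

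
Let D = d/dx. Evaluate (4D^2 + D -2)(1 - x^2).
2 x^{2} - 2 x - 10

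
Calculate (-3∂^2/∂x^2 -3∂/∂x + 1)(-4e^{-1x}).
- 4 e^{- x}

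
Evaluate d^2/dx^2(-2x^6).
- 60 x^{4}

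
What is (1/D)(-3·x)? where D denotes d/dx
- \frac{3 x^{2}}{2}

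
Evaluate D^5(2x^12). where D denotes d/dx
190080 x^{7}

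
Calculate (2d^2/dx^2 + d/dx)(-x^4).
4 x^{2} \left(- x - 6\right)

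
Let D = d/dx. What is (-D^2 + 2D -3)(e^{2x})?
- 3 e^{2 x}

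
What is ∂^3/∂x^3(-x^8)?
- 336 x^{5}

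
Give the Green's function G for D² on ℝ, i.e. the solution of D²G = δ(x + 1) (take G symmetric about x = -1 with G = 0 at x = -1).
\frac{|x + 1|}{2}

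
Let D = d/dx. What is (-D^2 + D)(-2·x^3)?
6 x \left(2 - x\right)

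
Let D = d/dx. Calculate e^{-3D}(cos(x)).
\cos{\left(x - 3 \right)}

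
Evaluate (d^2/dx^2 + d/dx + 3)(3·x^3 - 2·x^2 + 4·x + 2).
9 x^{3} + 3 x^{2} + 26 x + 6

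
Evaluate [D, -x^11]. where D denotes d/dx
- 11 x^{10}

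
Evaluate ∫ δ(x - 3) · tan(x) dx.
\tan{\left(3 \right)}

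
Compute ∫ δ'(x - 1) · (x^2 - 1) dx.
-2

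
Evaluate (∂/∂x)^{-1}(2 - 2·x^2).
- \frac{2 x^{3}}{3} + 2 x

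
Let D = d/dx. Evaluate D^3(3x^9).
1512 x^{6}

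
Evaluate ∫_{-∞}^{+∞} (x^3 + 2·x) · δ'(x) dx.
-2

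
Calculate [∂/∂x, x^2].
2 x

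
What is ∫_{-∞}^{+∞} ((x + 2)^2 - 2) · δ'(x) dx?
-4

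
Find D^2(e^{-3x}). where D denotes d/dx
9 e^{- 3 x}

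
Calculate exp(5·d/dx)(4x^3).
4 x^{3} + 60 x^{2} + 300 x + 500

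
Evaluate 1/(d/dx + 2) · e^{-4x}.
- \frac{e^{- 4 x}}{2}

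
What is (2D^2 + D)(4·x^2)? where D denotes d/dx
8 x + 16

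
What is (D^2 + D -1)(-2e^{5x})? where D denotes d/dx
- 58 e^{5 x}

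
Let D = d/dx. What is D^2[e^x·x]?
\left(x + 2\right) e^{x}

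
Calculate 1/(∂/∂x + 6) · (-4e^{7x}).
- \frac{4 e^{7 x}}{13}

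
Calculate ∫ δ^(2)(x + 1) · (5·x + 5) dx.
0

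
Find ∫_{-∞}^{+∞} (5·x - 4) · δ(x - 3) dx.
11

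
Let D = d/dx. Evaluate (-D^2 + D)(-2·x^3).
6 x \left(2 - x\right)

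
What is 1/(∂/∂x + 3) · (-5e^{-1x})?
- \frac{5 e^{- x}}{2}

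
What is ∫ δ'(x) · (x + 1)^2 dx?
-2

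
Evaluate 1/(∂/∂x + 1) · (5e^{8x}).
\frac{5 e^{8 x}}{9}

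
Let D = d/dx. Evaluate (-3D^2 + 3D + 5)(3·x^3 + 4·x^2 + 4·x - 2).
15 x^{3} + 47 x^{2} - 10 x - 22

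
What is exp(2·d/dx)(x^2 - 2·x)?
x \left(x + 2\right)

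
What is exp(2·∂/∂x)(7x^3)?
7 x^{3} + 42 x^{2} + 84 x + 56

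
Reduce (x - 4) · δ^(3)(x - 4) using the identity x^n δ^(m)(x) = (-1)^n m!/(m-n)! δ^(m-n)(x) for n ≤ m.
-3\delta^{(2)}(x - 4)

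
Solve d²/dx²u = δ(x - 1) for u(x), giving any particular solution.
\frac{|x - 1|}{2}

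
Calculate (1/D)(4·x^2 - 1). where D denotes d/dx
\frac{4 x^{3}}{3} - x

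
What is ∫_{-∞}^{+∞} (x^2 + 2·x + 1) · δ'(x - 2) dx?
-6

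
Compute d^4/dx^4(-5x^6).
- 1800 x^{2}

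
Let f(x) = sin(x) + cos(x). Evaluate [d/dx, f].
- \sin{\left(x \right)} + \cos{\left(x \right)}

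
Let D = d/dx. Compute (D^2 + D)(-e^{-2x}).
- 2 e^{- 2 x}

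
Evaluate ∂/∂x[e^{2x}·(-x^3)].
x^{2} \left(- 2 x - 3\right) e^{2 x}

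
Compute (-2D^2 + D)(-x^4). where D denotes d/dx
4 x^{2} \left(6 - x\right)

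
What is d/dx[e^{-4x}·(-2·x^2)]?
4 x \left(2 x - 1\right) e^{- 4 x}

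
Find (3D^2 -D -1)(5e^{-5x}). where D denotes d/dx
395 e^{- 5 x}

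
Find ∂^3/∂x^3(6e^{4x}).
384 e^{4 x}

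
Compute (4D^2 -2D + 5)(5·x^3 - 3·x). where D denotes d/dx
25 x^{3} - 30 x^{2} + 105 x + 6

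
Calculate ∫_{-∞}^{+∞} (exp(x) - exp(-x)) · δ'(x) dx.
-2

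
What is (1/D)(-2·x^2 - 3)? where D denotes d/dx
- \frac{2 x^{3}}{3} - 3 x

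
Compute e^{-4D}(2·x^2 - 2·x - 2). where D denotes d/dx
2 x^{2} - 18 x + 38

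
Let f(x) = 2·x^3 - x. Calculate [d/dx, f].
6 x^{2} - 1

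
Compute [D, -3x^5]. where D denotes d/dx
- 15 x^{4}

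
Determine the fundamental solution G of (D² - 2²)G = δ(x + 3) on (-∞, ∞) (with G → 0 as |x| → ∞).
-\frac{e^{-2|x + 3|}}{4}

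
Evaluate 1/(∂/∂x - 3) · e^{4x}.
e^{4 x}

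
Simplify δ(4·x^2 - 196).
\frac{\delta(x - 7) + \delta(x + 7)}{56}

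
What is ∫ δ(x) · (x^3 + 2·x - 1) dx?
-1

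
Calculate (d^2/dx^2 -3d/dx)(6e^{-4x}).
168 e^{- 4 x}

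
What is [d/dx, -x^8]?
- 8 x^{7}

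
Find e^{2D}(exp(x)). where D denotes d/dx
e^{x + 2}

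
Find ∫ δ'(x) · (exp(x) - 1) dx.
-1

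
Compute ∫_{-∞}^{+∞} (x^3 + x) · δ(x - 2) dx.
10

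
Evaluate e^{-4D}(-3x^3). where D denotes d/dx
- 3 x^{3} + 36 x^{2} - 144 x + 192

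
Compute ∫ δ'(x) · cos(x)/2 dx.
0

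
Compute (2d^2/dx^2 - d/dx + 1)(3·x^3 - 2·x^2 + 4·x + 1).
3 x^{3} - 11 x^{2} + 44 x - 11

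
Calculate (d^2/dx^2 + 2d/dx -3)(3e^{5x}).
96 e^{5 x}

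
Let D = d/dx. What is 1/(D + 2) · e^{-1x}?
e^{- x}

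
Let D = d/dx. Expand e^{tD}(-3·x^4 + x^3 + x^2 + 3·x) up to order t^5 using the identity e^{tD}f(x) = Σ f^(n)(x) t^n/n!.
- 3 t^{4} + t^{3} \left(1 - 12 x\right) + t^{2} \left(- 18 x^{2} + 3 x + 1\right) + t \left(- 12 x^{3} + 3 x^{2} + 2 x + 3\right) - 3 x^{4} + x^{3} + x^{2} + 3 x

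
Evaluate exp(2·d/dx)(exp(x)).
e^{x + 2}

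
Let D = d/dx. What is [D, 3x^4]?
12 x^{3}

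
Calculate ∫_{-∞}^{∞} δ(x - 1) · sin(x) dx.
\sin{\left(1 \right)}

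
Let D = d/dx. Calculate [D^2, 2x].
4D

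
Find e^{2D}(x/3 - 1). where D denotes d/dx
\frac{x}{3} - \frac{1}{3}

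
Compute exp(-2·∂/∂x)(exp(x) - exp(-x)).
- e^{2 - x} + e^{x - 2}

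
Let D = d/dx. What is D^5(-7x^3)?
0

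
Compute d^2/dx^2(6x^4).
72 x^{2}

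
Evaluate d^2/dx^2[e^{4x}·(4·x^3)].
8 x \left(8 x^{2} + 12 x + 3\right) e^{4 x}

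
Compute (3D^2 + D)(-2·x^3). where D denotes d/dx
6 x \left(- x - 6\right)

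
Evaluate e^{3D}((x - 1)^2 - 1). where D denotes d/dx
x^{2} + 4 x + 3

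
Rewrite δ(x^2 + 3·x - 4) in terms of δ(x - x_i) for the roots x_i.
\frac{\delta(x - 1) + \delta(x + 4)}{5}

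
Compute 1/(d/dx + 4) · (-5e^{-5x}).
5 e^{- 5 x}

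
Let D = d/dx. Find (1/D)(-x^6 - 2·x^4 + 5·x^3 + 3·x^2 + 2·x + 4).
- \frac{x^{7}}{7} - \frac{2 x^{5}}{5} + \frac{5 x^{4}}{4} + x^{3} + x^{2} + 4 x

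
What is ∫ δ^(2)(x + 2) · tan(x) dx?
- \frac{2 \tan{\left(2 \right)}}{\cos^{2}{\left(2 \right)}}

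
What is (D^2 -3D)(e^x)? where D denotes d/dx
- 2 e^{x}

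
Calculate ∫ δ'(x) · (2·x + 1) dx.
-2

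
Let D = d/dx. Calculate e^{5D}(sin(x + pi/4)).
\sin{\left(x + \frac{\pi}{4} + 5 \right)}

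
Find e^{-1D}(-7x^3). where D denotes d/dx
- 7 x^{3} + 21 x^{2} - 21 x + 7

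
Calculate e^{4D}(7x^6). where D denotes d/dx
7 x^{6} + 168 x^{5} + 1680 x^{4} + 8960 x^{3} + 26880 x^{2} + 43008 x + 28672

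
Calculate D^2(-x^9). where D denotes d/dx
- 72 x^{7}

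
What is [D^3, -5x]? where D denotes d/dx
-15D^{2}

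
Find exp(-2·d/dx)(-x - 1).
1 - x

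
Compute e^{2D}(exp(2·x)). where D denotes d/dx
e^{2 x + 4}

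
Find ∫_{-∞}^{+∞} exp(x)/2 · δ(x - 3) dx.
\frac{e^{3}}{2}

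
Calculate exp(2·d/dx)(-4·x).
- 4 x - 8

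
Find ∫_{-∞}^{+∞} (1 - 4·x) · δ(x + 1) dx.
5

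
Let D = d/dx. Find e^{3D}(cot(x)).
\cot{\left(x + 3 \right)}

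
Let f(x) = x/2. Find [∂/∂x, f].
\frac{1}{2}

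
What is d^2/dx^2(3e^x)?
3 e^{x}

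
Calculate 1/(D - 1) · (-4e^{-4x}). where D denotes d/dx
\frac{4 e^{- 4 x}}{5}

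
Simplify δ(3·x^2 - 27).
\frac{\delta(x - 3) + \delta(x + 3)}{18}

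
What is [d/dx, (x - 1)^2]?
2 x - 2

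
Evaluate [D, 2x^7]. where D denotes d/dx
14 x^{6}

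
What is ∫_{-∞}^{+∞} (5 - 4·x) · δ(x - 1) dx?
1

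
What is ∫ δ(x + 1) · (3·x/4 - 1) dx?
- \frac{7}{4}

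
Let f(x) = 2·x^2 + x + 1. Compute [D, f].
4 x + 1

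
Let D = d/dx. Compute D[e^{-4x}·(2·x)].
2 \left(1 - 4 x\right) e^{- 4 x}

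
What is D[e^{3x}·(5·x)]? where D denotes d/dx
\left(15 x + 5\right) e^{3 x}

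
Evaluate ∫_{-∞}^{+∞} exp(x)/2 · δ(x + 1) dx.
\frac{1}{2 e}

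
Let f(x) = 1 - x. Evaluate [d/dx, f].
-1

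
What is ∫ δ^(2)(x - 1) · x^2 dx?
2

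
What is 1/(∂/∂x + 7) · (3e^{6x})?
\frac{3 e^{6 x}}{13}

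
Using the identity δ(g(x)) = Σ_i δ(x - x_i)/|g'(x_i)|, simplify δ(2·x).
\frac{\delta(x)}{2}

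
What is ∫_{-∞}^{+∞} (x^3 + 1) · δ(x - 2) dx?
9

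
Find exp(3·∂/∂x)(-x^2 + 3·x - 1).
- x^{2} - 3 x - 1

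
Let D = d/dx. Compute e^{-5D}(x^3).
x^{3} - 15 x^{2} + 75 x - 125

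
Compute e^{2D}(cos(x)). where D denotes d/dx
\cos{\left(x + 2 \right)}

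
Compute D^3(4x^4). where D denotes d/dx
96 x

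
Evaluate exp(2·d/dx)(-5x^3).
- 5 x^{3} - 30 x^{2} - 60 x - 40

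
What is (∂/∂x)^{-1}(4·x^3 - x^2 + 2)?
x^{4} - \frac{x^{3}}{3} + 2 x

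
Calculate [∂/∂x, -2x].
-2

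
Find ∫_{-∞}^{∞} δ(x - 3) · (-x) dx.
-3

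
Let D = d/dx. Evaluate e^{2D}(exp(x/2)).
e^{\frac{x}{2} + 1}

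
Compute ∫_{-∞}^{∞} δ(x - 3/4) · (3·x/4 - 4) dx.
- \frac{55}{16}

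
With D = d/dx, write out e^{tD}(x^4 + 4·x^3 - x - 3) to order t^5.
t^{4} + 4 t^{3} \left(x + 1\right) + 6 t^{2} x \left(x + 2\right) + t \left(4 x^{3} + 12 x^{2} - 1\right) + x^{4} + 4 x^{3} - x - 3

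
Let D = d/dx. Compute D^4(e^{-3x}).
81 e^{- 3 x}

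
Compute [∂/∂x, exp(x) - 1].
e^{x}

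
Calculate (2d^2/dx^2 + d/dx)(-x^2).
- 2 x - 4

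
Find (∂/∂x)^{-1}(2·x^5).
\frac{x^{6}}{3}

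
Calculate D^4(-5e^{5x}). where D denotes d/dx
- 3125 e^{5 x}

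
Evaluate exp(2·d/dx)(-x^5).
- x^{5} - 10 x^{4} - 40 x^{3} - 80 x^{2} - 80 x - 32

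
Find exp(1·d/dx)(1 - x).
- x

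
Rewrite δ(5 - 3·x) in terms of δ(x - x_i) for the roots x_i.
\frac{\delta(x - 5/3)}{3}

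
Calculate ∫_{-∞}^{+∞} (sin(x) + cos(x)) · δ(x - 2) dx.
\cos{\left(2 \right)} + \sin{\left(2 \right)}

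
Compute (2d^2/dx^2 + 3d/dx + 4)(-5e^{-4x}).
- 120 e^{- 4 x}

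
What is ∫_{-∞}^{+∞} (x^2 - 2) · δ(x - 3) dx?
7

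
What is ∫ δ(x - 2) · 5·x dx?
10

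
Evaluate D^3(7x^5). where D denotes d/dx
420 x^{2}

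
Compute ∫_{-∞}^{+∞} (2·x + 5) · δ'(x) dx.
-2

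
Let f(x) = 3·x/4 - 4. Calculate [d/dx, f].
\frac{3}{4}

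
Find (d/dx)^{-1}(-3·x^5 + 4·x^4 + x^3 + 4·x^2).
- \frac{x^{6}}{2} + \frac{4 x^{5}}{5} + \frac{x^{4}}{4} + \frac{4 x^{3}}{3}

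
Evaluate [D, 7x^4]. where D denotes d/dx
28 x^{3}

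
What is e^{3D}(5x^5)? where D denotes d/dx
5 x^{5} + 75 x^{4} + 450 x^{3} + 1350 x^{2} + 2025 x + 1215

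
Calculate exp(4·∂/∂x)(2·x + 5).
2 x + 13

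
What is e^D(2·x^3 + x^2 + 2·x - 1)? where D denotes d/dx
2 x^{3} + 7 x^{2} + 10 x + 4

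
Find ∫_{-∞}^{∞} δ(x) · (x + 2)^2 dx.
4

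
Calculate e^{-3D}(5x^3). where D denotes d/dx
5 x^{3} - 45 x^{2} + 135 x - 135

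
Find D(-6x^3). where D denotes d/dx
- 18 x^{2}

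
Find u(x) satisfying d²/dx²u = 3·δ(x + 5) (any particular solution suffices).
\frac{3|x + 5|}{2}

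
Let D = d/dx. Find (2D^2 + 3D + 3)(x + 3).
3 x + 12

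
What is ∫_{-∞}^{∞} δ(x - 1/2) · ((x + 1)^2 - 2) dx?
\frac{1}{4}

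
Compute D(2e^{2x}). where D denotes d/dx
4 e^{2 x}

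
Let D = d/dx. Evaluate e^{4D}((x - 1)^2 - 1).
x^{2} + 6 x + 8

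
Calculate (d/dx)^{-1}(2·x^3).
\frac{x^{4}}{2}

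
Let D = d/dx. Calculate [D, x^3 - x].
3 x^{2} - 1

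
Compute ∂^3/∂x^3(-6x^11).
- 5940 x^{8}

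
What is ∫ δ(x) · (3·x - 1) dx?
-1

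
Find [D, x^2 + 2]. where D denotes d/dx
2 x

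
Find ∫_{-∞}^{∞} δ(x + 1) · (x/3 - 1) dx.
- \frac{4}{3}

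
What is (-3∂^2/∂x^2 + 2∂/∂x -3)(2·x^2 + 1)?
- 6 x^{2} + 8 x - 15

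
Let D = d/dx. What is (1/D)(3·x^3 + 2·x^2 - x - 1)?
\frac{3 x^{4}}{4} + \frac{2 x^{3}}{3} - \frac{x^{2}}{2} - x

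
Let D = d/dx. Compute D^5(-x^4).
0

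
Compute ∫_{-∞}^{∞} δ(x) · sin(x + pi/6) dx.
\frac{1}{2}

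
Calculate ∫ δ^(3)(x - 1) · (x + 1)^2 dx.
0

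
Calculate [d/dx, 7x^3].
21 x^{2}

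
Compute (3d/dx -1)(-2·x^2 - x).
2 x^{2} - 11 x - 3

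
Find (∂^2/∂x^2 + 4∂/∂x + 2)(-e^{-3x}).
e^{- 3 x}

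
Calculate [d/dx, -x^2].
- 2 x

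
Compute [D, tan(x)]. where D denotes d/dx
\frac{1}{\cos^{2}{\left(x \right)}}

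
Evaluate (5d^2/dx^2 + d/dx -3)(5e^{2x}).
95 e^{2 x}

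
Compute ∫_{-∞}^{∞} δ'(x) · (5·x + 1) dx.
-5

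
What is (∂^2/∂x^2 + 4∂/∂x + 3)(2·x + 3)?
6 x + 17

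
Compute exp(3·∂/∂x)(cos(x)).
\cos{\left(x + 3 \right)}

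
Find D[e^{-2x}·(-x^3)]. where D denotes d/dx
x^{2} \left(2 x - 3\right) e^{- 2 x}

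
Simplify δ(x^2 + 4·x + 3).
\frac{\delta(x + 3) + \delta(x + 1)}{2}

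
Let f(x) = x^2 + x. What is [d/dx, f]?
2 x + 1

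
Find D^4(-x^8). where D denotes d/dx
- 1680 x^{4}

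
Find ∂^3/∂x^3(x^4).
24 x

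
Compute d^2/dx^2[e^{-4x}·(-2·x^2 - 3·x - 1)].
4 \left(- 8 x^{2} - 4 x + 1\right) e^{- 4 x}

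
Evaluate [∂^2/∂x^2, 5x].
10\frac{d}{dx}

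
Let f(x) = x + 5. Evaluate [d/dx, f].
1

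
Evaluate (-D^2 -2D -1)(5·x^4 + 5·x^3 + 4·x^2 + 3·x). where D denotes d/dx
- 5 x^{4} - 45 x^{3} - 94 x^{2} - 49 x - 14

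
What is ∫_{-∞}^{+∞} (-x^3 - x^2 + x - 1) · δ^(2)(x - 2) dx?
-14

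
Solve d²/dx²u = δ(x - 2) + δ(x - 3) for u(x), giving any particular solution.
\frac{|x - 2|}{2} + \frac{|x - 3|}{2}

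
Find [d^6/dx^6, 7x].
42\frac{d^{5}}{dx^{5}}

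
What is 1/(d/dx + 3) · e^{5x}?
\frac{e^{5 x}}{8}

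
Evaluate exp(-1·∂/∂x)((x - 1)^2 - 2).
x^{2} - 4 x + 2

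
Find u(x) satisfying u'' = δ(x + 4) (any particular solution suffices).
\frac{|x + 4|}{2}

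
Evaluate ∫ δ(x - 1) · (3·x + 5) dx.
8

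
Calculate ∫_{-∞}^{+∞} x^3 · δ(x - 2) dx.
8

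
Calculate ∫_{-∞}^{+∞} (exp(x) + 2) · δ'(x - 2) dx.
- e^{2}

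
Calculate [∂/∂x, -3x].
-3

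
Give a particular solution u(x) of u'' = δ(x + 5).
\frac{|x + 5|}{2}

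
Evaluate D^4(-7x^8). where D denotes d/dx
- 11760 x^{4}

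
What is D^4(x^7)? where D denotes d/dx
840 x^{3}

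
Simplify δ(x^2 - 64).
\frac{\delta(x - 8) + \delta(x + 8)}{16}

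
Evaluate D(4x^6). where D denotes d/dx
24 x^{5}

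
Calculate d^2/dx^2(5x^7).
210 x^{5}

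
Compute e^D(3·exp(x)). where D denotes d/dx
3 e^{x + 1}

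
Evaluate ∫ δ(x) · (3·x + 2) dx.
2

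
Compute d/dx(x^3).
3 x^{2}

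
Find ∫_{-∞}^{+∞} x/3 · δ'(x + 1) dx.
- \frac{1}{3}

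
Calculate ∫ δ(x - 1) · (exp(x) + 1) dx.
1 + e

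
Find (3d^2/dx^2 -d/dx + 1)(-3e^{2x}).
- 33 e^{2 x}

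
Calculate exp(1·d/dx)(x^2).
x^{2} + 2 x + 1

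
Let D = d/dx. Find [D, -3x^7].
- 21 x^{6}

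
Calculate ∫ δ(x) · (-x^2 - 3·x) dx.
0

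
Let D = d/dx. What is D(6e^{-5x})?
- 30 e^{- 5 x}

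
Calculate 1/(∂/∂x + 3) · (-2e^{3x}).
- \frac{e^{3 x}}{3}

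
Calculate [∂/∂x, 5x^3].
15 x^{2}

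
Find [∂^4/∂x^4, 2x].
8\frac{d^{3}}{dx^{3}}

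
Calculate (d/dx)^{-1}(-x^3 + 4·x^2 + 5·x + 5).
- \frac{x^{4}}{4} + \frac{4 x^{3}}{3} + \frac{5 x^{2}}{2} + 5 x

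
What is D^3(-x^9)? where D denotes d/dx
- 504 x^{6}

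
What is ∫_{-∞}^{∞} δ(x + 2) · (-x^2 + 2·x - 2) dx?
-10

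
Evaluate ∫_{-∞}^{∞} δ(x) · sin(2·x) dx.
0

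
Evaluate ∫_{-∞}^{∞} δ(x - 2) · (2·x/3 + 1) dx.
\frac{7}{3}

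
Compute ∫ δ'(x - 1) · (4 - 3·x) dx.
3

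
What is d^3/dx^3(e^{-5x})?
- 125 e^{- 5 x}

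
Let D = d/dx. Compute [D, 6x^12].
72 x^{11}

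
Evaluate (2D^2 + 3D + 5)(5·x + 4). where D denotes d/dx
25 x + 35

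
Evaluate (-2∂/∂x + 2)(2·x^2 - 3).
4 x^{2} - 8 x - 6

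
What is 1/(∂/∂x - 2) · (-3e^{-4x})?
\frac{e^{- 4 x}}{2}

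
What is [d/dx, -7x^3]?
- 21 x^{2}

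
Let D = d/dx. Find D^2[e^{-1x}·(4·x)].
4 \left(x - 2\right) e^{- x}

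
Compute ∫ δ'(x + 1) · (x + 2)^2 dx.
-2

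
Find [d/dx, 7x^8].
56 x^{7}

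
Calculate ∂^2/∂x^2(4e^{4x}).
64 e^{4 x}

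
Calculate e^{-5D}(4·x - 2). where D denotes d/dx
4 x - 22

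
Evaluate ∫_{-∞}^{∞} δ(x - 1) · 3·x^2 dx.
3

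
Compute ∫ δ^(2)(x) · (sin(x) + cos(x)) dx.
-1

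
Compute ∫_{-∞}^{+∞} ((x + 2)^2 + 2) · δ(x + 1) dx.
3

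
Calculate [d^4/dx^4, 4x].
16\frac{d^{3}}{dx^{3}}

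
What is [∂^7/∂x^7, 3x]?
21\frac{d^{6}}{dx^{6}}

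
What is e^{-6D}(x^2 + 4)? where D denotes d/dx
x^{2} - 12 x + 40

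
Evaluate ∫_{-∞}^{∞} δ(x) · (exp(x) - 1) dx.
0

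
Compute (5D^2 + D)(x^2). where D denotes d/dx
2 x + 10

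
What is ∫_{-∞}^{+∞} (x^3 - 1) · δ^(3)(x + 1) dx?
-6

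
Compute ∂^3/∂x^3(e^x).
e^{x}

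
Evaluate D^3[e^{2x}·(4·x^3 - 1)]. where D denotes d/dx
\left(32 x^{3} + 144 x^{2} + 144 x + 16\right) e^{2 x}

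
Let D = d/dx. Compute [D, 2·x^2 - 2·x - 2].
4 x - 2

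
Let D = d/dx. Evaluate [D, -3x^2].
- 6 x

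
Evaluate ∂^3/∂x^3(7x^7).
1470 x^{4}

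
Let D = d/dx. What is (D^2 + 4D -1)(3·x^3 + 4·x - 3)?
- 3 x^{3} + 36 x^{2} + 14 x + 19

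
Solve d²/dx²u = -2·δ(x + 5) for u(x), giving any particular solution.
-|x + 5|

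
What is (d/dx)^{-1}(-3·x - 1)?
- \frac{3 x^{2}}{2} - x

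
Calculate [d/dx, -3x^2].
- 6 x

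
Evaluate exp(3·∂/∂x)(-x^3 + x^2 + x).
- x^{3} - 8 x^{2} - 20 x - 15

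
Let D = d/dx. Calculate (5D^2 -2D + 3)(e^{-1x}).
10 e^{- x}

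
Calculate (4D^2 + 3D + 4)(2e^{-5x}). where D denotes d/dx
178 e^{- 5 x}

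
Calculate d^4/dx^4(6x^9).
18144 x^{5}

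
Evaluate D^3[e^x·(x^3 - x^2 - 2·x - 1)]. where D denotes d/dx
\left(x^{3} + 8 x^{2} + 10 x - 7\right) e^{x}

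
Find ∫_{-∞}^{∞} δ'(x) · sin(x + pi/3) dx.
- \frac{1}{2}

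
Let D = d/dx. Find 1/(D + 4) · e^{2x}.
\frac{e^{2 x}}{6}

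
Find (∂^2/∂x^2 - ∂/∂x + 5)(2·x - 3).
10 x - 17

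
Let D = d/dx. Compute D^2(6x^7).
252 x^{5}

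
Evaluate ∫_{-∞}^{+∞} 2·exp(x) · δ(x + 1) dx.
\frac{2}{e}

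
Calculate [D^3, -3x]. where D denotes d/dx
-9D^{2}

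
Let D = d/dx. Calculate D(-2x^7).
- 14 x^{6}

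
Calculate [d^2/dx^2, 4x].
8\frac{d}{dx}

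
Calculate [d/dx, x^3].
3 x^{2}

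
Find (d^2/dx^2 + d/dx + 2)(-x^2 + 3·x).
- 2 x^{2} + 4 x + 1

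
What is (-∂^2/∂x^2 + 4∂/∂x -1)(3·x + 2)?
10 - 3 x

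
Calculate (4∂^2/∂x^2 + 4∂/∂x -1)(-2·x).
2 x - 8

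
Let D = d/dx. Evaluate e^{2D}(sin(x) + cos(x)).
\sqrt{2} \sin{\left(x + \frac{\pi}{4} + 2 \right)}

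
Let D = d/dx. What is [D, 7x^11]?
77 x^{10}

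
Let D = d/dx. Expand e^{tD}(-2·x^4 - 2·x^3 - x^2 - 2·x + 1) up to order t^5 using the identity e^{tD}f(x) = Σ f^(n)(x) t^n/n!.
- 2 t^{4} - 2 t^{3} \left(4 x + 1\right) - t^{2} \left(12 x^{2} + 6 x + 1\right) - 2 t \left(4 x^{3} + 3 x^{2} + x + 1\right) - 2 x^{4} - 2 x^{3} - x^{2} - 2 x + 1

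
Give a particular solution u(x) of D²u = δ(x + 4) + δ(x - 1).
\frac{|x + 4|}{2} + \frac{|x - 1|}{2}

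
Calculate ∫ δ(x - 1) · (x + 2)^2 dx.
9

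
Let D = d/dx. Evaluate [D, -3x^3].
- 9 x^{2}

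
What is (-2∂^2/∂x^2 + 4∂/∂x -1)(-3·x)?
3 x - 12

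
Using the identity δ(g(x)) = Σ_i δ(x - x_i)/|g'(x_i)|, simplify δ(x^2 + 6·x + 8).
\frac{\delta(x + 2) + \delta(x + 4)}{2}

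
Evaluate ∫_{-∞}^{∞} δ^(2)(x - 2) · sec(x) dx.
\left(1 + 2 \tan^{2}{\left(2 \right)}\right) \sec{\left(2 \right)}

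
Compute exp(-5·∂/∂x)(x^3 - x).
x^{3} - 15 x^{2} + 74 x - 120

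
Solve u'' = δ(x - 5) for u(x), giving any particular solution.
\frac{|x - 5|}{2}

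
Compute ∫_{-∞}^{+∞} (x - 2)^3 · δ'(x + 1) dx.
-27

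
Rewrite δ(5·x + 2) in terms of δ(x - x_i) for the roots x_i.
\frac{\delta(x + 2/5)}{5}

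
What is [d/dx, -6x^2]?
- 12 x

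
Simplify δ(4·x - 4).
\frac{\delta(x - 1)}{4}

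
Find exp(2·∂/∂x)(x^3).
x^{3} + 6 x^{2} + 12 x + 8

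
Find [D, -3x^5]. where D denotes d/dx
- 15 x^{4}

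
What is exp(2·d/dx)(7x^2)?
7 x^{2} + 28 x + 28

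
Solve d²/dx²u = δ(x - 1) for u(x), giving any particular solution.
\frac{|x - 1|}{2}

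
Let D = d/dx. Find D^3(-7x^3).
-42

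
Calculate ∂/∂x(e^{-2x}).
- 2 e^{- 2 x}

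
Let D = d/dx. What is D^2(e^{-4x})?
16 e^{- 4 x}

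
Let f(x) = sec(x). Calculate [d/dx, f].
\tan{\left(x \right)} \sec{\left(x \right)}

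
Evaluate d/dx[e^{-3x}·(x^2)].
x \left(2 - 3 x\right) e^{- 3 x}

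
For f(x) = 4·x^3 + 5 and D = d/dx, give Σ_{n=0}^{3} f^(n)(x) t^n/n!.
4 t^{3} + 12 t^{2} x + 12 t x^{2} + 4 x^{3} + 5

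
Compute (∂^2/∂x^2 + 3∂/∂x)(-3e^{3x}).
- 54 e^{3 x}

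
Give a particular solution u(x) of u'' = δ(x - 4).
\frac{|x - 4|}{2}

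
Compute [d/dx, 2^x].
2^{x} \log{\left(2 \right)}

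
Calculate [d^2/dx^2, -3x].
-6\frac{d}{dx}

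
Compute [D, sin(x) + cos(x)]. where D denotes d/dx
- \sin{\left(x \right)} + \cos{\left(x \right)}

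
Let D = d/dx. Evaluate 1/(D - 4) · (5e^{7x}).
\frac{5 e^{7 x}}{3}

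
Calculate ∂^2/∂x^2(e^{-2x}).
4 e^{- 2 x}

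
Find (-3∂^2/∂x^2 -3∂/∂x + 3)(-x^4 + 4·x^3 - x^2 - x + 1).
- 3 x^{4} + 24 x^{3} - 3 x^{2} - 69 x + 12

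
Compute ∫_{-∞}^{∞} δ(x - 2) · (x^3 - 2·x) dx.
4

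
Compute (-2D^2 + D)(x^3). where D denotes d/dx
3 x \left(x - 4\right)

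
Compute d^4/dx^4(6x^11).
47520 x^{7}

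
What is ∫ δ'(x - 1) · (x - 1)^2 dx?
0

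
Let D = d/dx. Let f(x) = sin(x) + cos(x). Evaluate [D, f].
- \sin{\left(x \right)} + \cos{\left(x \right)}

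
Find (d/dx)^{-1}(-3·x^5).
- \frac{x^{6}}{2}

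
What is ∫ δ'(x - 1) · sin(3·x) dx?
- 3 \cos{\left(3 \right)}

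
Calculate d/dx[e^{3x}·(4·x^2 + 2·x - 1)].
\left(12 x^{2} + 14 x - 1\right) e^{3 x}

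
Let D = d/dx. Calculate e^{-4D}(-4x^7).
- 4 x^{7} + 112 x^{6} - 1344 x^{5} + 8960 x^{4} - 35840 x^{3} + 86016 x^{2} - 114688 x + 65536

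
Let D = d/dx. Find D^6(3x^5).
0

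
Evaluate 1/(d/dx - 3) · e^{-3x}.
- \frac{e^{- 3 x}}{6}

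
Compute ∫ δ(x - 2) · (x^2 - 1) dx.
3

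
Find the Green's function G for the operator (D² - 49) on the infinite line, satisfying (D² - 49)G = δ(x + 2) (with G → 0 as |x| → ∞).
-\frac{e^{-7|x + 2|}}{14}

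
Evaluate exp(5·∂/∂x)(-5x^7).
- 5 x^{7} - 175 x^{6} - 2625 x^{5} - 21875 x^{4} - 109375 x^{3} - 328125 x^{2} - 546875 x - 390625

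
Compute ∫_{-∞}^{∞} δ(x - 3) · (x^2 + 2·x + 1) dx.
16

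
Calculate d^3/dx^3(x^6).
120 x^{3}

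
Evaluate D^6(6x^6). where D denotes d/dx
4320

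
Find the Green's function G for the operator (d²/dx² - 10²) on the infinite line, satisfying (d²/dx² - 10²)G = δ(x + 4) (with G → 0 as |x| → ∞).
-\frac{e^{-10|x + 4|}}{20}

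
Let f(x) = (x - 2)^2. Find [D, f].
2 x - 4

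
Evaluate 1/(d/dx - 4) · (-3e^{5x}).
- 3 e^{5 x}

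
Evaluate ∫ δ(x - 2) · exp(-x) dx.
e^{-2}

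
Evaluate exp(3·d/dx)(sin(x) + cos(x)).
\sqrt{2} \sin{\left(x + \frac{\pi}{4} + 3 \right)}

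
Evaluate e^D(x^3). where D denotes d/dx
x^{3} + 3 x^{2} + 3 x + 1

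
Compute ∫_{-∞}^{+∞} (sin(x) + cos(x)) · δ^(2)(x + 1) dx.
- \cos{\left(1 \right)} + \sin{\left(1 \right)}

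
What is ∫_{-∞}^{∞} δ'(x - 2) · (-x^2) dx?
4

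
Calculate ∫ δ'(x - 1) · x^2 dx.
-2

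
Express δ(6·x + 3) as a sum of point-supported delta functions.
\frac{\delta(x + 1/2)}{6}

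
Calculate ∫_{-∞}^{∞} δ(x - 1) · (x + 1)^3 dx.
8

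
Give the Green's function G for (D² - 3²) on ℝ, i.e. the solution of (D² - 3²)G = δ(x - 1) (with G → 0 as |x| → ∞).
-\frac{e^{-3|x - 1|}}{6}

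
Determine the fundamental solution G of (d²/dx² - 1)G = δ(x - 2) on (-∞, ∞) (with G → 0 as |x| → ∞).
-\frac{e^{-|x - 2|}}{2}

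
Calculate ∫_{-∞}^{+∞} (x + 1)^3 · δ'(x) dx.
-3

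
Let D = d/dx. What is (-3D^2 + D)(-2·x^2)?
12 - 4 x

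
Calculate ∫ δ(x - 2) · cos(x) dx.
\cos{\left(2 \right)}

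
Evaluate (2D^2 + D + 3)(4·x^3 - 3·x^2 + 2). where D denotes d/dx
12 x^{3} + 3 x^{2} + 42 x - 6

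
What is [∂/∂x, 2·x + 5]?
2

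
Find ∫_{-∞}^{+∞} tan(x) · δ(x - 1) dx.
\tan{\left(1 \right)}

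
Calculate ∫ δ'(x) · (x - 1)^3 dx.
-3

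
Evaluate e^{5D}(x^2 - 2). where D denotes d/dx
x^{2} + 10 x + 23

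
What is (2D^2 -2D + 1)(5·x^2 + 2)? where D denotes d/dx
5 x^{2} - 20 x + 22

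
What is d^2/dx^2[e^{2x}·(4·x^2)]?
\left(16 x^{2} + 32 x + 8\right) e^{2 x}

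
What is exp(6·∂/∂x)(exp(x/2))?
e^{\frac{x}{2} + 3}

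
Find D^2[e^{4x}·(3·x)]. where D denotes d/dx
\left(48 x + 24\right) e^{4 x}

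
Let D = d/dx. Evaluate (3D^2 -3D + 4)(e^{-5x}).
94 e^{- 5 x}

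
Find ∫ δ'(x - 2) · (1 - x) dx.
1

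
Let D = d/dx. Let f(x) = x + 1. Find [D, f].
1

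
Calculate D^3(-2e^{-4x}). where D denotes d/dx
128 e^{- 4 x}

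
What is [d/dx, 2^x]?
2^{x} \log{\left(2 \right)}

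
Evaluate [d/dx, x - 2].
1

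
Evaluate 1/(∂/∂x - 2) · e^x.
- e^{x}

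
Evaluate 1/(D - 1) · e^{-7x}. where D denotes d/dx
- \frac{e^{- 7 x}}{8}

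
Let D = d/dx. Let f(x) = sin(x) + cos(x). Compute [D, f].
- \sin{\left(x \right)} + \cos{\left(x \right)}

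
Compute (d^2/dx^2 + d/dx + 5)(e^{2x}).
11 e^{2 x}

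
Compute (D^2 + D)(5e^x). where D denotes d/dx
10 e^{x}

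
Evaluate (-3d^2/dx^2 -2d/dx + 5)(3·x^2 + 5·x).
15 x^{2} + 13 x - 28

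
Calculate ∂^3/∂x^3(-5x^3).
-30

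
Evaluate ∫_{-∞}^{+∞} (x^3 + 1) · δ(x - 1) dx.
2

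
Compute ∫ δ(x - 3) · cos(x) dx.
\cos{\left(3 \right)}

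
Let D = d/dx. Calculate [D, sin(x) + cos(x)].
- \sin{\left(x \right)} + \cos{\left(x \right)}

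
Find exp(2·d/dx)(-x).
- x - 2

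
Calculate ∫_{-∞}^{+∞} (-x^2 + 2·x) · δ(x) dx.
0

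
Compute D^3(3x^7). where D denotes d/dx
630 x^{4}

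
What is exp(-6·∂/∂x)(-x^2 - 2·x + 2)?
- x^{2} + 10 x - 22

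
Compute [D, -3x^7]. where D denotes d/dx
- 21 x^{6}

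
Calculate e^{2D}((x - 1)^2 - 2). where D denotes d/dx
x^{2} + 2 x - 1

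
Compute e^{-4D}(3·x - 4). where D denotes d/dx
3 x - 16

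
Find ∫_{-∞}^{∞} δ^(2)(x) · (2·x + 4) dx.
0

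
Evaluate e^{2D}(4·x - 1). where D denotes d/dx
4 x + 7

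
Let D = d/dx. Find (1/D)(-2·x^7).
- \frac{x^{8}}{4}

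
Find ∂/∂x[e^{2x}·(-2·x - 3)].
4 \left(- x - 2\right) e^{2 x}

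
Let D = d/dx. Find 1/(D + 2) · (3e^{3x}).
\frac{3 e^{3 x}}{5}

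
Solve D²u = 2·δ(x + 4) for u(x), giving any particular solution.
|x + 4|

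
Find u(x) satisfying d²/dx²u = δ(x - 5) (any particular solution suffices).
\frac{|x - 5|}{2}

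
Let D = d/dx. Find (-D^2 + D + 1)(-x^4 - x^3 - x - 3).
- x^{4} - 5 x^{3} + 9 x^{2} + 5 x - 4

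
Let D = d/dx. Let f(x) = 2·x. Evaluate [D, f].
2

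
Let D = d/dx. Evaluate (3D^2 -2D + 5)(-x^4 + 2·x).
- 5 x^{4} + 8 x^{3} - 36 x^{2} + 10 x - 4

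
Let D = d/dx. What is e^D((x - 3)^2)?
x^{2} - 4 x + 4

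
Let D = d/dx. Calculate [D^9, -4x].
-36D^{8}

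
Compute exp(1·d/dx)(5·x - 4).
5 x + 1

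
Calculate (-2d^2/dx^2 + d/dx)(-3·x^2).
12 - 6 x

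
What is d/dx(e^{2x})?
2 e^{2 x}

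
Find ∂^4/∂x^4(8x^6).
2880 x^{2}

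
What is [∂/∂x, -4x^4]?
- 16 x^{3}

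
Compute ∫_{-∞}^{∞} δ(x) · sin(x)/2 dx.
0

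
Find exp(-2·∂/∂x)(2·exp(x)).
2 e^{x - 2}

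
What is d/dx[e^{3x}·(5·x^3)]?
15 x^{2} \left(x + 1\right) e^{3 x}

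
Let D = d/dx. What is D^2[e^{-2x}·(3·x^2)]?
6 \left(2 x^{2} - 4 x + 1\right) e^{- 2 x}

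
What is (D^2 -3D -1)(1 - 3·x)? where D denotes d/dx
3 x + 8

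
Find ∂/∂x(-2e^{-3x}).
6 e^{- 3 x}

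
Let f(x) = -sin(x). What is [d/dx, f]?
- \cos{\left(x \right)}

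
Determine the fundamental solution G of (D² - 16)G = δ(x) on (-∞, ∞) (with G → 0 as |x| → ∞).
-\frac{e^{-4|x|}}{8}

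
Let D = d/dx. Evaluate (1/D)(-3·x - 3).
- \frac{3 x^{2}}{2} - 3 x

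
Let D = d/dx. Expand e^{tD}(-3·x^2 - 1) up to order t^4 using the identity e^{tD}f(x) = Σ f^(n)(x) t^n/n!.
- 3 t^{2} - 6 t x - 3 x^{2} - 1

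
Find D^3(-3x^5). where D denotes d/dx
- 180 x^{2}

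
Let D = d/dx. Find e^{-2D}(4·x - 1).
4 x - 9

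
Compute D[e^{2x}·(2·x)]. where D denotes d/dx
\left(4 x + 2\right) e^{2 x}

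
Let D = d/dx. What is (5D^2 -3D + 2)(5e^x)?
20 e^{x}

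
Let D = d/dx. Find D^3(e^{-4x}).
- 64 e^{- 4 x}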